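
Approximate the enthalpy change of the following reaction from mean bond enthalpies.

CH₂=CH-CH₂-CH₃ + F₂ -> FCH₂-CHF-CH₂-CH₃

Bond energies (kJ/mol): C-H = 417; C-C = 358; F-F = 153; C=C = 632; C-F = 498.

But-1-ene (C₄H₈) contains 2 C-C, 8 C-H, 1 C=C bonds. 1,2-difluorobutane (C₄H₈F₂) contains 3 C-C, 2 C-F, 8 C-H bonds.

ΔH ≈ −569 kJ

Bonds broken (reactants):
  C-C: 2 × 358 = 716
  C-H: 8 × 417 = 3336
  C=C: 1 × 632 = 632
  F-F: 1 × 153 = 153
  Σ(broken) = 4837 kJ
Bonds formed (products):
  C-C: 3 × 358 = 1074
  C-F: 2 × 498 = 996
  C-H: 8 × 417 = 3336
  Σ(formed) = 5406 kJ
ΔH = Σ(broken) − Σ(formed) = 4837 − 5406 = −569 kJ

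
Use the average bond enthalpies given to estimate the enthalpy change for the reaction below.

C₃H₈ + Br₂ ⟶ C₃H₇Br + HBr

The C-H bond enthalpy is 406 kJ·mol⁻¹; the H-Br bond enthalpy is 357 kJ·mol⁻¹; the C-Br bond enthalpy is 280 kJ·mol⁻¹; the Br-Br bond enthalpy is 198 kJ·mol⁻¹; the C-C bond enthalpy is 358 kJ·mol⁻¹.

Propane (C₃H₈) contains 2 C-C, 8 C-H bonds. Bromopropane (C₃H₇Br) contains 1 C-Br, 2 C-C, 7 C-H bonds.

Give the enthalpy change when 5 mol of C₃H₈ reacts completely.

ΔH = −165 kJ

Bonds broken (reactants):
  Br-Br: 1 × 198 = 198
  C-C: 2 × 358 = 716
  C-H: 8 × 406 = 3248
  Σ(broken) = 4162 kJ
Bonds formed (products):
  C-Br: 1 × 280 = 280
  C-C: 2 × 358 = 716
  C-H: 7 × 406 = 2842
  H-Br: 1 × 357 = 357
  Σ(formed) = 4195 kJ
ΔH = Σ(broken) − Σ(formed) = 4162 − 4195 = −33 kJ
For 5× the reaction as written: 5 × (−33) = −165 kJ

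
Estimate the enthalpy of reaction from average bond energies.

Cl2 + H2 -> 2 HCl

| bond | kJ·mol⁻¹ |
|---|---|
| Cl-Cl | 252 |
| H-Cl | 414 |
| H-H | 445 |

ΔH ≈ −131 kJ

Bonds broken (reactants):
  Cl-Cl: 1 × 252 = 252
  H-H: 1 × 445 = 445
  Σ(broken) = 697 kJ
Bonds formed (products):
  H-Cl: 2 × 414 = 828
  Σ(formed) = 828 kJ
ΔH = Σ(broken) − Σ(formed) = 697 − 828 = −131 kJ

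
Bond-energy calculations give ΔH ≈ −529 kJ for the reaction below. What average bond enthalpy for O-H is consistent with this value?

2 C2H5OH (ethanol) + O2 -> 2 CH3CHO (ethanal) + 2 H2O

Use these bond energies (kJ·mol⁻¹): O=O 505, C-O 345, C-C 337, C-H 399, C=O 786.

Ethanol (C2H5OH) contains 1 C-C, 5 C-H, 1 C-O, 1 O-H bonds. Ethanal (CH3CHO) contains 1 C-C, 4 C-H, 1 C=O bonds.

D(O-H) ≈ 475 kJ/mol

Let D be the O-H bond energy.
Σ(broken) = 2×337 + 10×399 + 2×345 + 2×D + 1×505 = 5859 + 2D
Σ(formed) = 2×337 + 8×399 + 2×786 + 4×D = 5438 + 4D
ΔH = Σ(broken) − Σ(formed) = (5859 + 2D) − (5438 + 4D) = +421 − 2D
Setting this equal to −529 kJ gives 2D = 950, so D = 475 kJ/mol.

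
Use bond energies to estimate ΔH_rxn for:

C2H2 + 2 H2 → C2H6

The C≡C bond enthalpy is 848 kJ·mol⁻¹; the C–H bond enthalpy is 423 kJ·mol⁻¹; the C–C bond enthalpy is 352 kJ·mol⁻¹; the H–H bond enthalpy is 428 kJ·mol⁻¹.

ΔH ≈ −340 kJ

Bonds broken (reactants):
  C≡C: 1 × 848 = 848
  C–H: 2 × 423 = 846
  H–H: 2 × 428 = 856
  Σ(broken) = 2550 kJ
Bonds formed (products):
  C–C: 1 × 352 = 352
  C–H: 6 × 423 = 2538
  Σ(formed) = 2890 kJ
ΔH = Σ(broken) − Σ(formed) = 2550 − 2890 = −340 kJ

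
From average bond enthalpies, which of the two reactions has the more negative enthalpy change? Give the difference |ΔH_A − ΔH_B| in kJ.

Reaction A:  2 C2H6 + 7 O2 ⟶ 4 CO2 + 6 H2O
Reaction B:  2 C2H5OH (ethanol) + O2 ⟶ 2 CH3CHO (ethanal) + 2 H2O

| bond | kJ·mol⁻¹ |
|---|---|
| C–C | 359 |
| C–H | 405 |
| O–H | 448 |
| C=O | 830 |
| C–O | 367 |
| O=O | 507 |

Reaction A, by 2384 kJ

Reaction A:
  Bonds broken (reactants):
    C–C: 2 × 359 = 718
    C–H: 12 × 405 = 4860
    O=O: 7 × 507 = 3549
    Σ(broken) = 9127 kJ
  Bonds formed (products):
    C=O: 8 × 830 = 6640
    O–H: 12 × 448 = 5376
    Σ(formed) = 12016 kJ
  ΔH_A = 9127 − 12016 = −2889 kJ
Reaction B:
  Bonds broken (reactants):
    C–C: 2 × 359 = 718
    C–H: 10 × 405 = 4050
    C–O: 2 × 367 = 734
    O–H: 2 × 448 = 896
    O=O: 1 × 507 = 507
    Σ(broken) = 6905 kJ
  Bonds formed (products):
    C–C: 2 × 359 = 718
    C–H: 8 × 405 = 3240
    C=O: 2 × 830 = 1660
    O–H: 4 × 448 = 1792
    Σ(formed) = 7410 kJ
  ΔH_B = 6905 − 7410 = −505 kJ
ΔH_A − ΔH_B = −2384 kJ, so reaction A has the more negative ΔH; |ΔH_A − ΔH_B| = 2384 kJ.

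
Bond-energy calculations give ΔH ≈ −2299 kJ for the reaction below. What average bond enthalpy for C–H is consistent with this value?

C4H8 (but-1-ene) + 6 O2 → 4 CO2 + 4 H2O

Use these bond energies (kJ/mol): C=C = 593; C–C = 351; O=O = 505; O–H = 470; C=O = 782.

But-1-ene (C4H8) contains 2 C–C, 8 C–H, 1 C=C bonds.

D(C–H) ≈ 424 kJ/mol

Let D be the C–H bond energy.
Σ(broken) = 2×351 + 8×D + 1×593 + 6×505 = 4325 + 8D
Σ(formed) = 8×782 + 8×470 = 10016
ΔH = Σ(broken) − Σ(formed) = (4325 + 8D) − (10016) = −5691 + 8D
Setting this equal to −2299 kJ gives 8D = 3392, so D = 424 kJ/mol.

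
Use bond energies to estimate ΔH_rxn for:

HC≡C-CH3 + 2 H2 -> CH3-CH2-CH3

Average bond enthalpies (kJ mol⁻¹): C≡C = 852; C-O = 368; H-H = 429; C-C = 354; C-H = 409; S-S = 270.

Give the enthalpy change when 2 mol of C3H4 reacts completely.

ΔH = −560 kJ

Bonds broken (reactants):
  C≡C: 1 × 852 = 852
  C-C: 1 × 354 = 354
  C-H: 4 × 409 = 1636
  H-H: 2 × 429 = 858
  Σ(broken) = 3700 kJ
Bonds formed (products):
  C-C: 2 × 354 = 708
  C-H: 8 × 409 = 3272
  Σ(formed) = 3980 kJ
ΔH = Σ(broken) − Σ(formed) = 3700 − 3980 = −280 kJ
For 2× the reaction as written: 2 × (−280) = −560 kJ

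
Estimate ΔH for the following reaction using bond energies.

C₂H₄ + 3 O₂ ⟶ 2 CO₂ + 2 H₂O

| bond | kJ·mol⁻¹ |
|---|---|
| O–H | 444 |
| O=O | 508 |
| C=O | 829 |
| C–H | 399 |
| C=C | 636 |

ΔH ≈ −1336 kJ

Bonds broken (reactants):
  C–H: 4 × 399 = 1596
  C=C: 1 × 636 = 636
  O=O: 3 × 508 = 1524
  Σ(broken) = 3756 kJ
Bonds formed (products):
  C=O: 4 × 829 = 3316
  O–H: 4 × 444 = 1776
  Σ(formed) = 5092 kJ
ΔH = Σ(broken) − Σ(formed) = 3756 − 5092 = −1336 kJ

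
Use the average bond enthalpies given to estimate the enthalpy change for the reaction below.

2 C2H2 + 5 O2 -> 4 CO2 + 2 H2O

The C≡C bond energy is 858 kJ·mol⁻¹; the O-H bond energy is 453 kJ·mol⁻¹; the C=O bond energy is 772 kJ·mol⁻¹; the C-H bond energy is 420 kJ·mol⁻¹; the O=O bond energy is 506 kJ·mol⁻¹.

ΔH ≈ −2062 kJ

Bonds broken (reactants):
  C≡C: 2 × 858 = 1716
  C-H: 4 × 420 = 1680
  O=O: 5 × 506 = 2530
  Σ(broken) = 5926 kJ
Bonds formed (products):
  C=O: 8 × 772 = 6176
  O-H: 4 × 453 = 1812
  Σ(formed) = 7988 kJ
ΔH = Σ(broken) − Σ(formed) = 5926 − 7988 = −2062 kJ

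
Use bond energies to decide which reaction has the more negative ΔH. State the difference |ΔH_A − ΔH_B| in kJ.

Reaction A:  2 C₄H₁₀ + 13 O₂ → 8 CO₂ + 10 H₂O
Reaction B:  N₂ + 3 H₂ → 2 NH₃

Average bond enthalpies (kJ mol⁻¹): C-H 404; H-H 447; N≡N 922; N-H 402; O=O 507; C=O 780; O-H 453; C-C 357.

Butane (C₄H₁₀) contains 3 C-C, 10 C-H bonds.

Reaction A, by 4578 kJ

Reaction A:
  Bonds broken (reactants):
    C-C: 6 × 357 = 2142
    C-H: 20 × 404 = 8080
    O=O: 13 × 507 = 6591
    Σ(broken) = 16813 kJ
  Bonds formed (products):
    C=O: 16 × 780 = 12480
    O-H: 20 × 453 = 9060
    Σ(formed) = 21540 kJ
  ΔH_A = 16813 − 21540 = −4727 kJ
Reaction B:
  Bonds broken (reactants):
    H-H: 3 × 447 = 1341
    N≡N: 1 × 922 = 922
    Σ(broken) = 2263 kJ
  Bonds formed (products):
    N-H: 6 × 402 = 2412
    Σ(formed) = 2412 kJ
  ΔH_B = 2263 − 2412 = −149 kJ
ΔH_A − ΔH_B = −4578 kJ, so reaction A has the more negative ΔH; |ΔH_A − ΔH_B| = 4578 kJ.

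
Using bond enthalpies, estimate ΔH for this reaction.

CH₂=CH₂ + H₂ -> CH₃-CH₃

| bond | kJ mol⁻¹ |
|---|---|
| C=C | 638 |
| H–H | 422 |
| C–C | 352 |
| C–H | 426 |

Bonds broken (reactants):
  C–H: 4 × 426 = 1704
  C=C: 1 × 638 = 638
  H–H: 1 × 422 = 422
  Σ(broken) = 2764 kJ
Bonds formed (products):
  C–C: 1 × 352 = 352
  C–H: 6 × 426 = 2556
  Σ(formed) = 2908 kJ
ΔH = Σ(broken) − Σ(formed) = 2764 − 2908 = −144 kJ

ΔH ≈ −144 kJ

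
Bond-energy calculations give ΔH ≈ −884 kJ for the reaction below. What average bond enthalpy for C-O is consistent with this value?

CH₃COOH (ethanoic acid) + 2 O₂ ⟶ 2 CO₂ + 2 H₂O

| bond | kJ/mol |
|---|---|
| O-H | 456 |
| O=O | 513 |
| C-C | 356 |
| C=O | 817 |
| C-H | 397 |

D(C-O) ≈ 362 kJ/mol

Let D be the C-O bond energy.
Σ(broken) = 1×356 + 3×397 + 1×D + 1×817 + 1×456 + 2×513 = 3846 + D
Σ(formed) = 4×817 + 4×456 = 5092
ΔH = Σ(broken) − Σ(formed) = (3846 + D) − (5092) = −1246 + D
Setting this equal to −884 kJ gives D = 362 kJ/mol.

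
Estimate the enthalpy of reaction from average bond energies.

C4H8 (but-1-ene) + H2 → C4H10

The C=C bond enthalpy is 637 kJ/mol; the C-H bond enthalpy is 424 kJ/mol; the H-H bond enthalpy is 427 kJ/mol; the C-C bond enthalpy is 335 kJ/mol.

Bonds broken (reactants):
  C-C: 2 × 335 = 670
  C-H: 8 × 424 = 3392
  C=C: 1 × 637 = 637
  H-H: 1 × 427 = 427
  Σ(broken) = 5126 kJ
Bonds formed (products):
  C-C: 3 × 335 = 1005
  C-H: 10 × 424 = 4240
  Σ(formed) = 5245 kJ
ΔH = Σ(broken) − Σ(formed) = 5126 − 5245 = −119 kJ

ΔH ≈ −119 kJ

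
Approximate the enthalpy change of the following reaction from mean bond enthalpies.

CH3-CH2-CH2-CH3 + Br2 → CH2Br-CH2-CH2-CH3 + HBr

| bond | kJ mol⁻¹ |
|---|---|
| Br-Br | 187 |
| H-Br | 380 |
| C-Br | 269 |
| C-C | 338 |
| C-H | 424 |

ΔH ≈ −38 kJ

Bonds broken (reactants):
  Br-Br: 1 × 187 = 187
  C-C: 3 × 338 = 1014
  C-H: 10 × 424 = 4240
  Σ(broken) = 5441 kJ
Bonds formed (products):
  C-Br: 1 × 269 = 269
  C-C: 3 × 338 = 1014
  C-H: 9 × 424 = 3816
  H-Br: 1 × 380 = 380
  Σ(formed) = 5479 kJ
ΔH = Σ(broken) − Σ(formed) = 5441 − 5479 = −38 kJ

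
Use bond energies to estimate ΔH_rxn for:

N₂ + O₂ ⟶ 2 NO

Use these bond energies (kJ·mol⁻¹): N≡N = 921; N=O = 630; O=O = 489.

ΔH ≈ +150 kJ

Bonds broken (reactants):
  N≡N: 1 × 921 = 921
  O=O: 1 × 489 = 489
  Σ(broken) = 1410 kJ
Bonds formed (products):
  N=O: 2 × 630 = 1260
  Σ(formed) = 1260 kJ
ΔH = Σ(broken) − Σ(formed) = 1410 − 1260 = +150 kJ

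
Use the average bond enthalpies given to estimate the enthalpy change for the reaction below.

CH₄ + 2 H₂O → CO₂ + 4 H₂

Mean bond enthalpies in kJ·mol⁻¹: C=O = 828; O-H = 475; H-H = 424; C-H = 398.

ΔH ≈ +140 kJ

Bonds broken (reactants):
  C-H: 4 × 398 = 1592
  O-H: 4 × 475 = 1900
  Σ(broken) = 3492 kJ
Bonds formed (products):
  C=O: 2 × 828 = 1656
  H-H: 4 × 424 = 1696
  Σ(formed) = 3352 kJ
ΔH = Σ(broken) − Σ(formed) = 3492 − 3352 = +140 kJ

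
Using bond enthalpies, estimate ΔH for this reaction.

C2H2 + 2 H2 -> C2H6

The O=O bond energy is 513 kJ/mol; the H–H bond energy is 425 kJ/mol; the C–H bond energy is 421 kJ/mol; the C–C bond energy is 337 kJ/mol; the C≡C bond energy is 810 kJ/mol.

ΔH ≈ −361 kJ

Bonds broken (reactants):
  C≡C: 1 × 810 = 810
  C–H: 2 × 421 = 842
  H–H: 2 × 425 = 850
  Σ(broken) = 2502 kJ
Bonds formed (products):
  C–C: 1 × 337 = 337
  C–H: 6 × 421 = 2526
  Σ(formed) = 2863 kJ
ΔH = Σ(broken) − Σ(formed) = 2502 − 2863 = −361 kJ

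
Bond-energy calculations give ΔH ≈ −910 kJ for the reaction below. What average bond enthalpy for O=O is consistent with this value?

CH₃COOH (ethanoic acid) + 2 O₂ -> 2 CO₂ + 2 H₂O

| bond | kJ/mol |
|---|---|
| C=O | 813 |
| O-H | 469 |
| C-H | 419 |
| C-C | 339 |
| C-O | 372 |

D(O=O) ≈ 484 kJ/mol

Let D be the O=O bond energy.
Σ(broken) = 1×339 + 3×419 + 1×372 + 1×813 + 1×469 + 2×D = 3250 + 2D
Σ(formed) = 4×813 + 4×469 = 5128
ΔH = Σ(broken) − Σ(formed) = (3250 + 2D) − (5128) = −1878 + 2D
Setting this equal to −910 kJ gives 2D = 968, so D = 484 kJ/mol.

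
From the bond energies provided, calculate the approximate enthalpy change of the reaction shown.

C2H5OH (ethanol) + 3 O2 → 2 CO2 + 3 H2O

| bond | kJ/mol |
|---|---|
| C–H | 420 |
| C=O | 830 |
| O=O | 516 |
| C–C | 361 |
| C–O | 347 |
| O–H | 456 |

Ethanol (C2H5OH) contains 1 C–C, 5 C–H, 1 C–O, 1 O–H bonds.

Bonds broken (reactants):
  C–C: 1 × 361 = 361
  C–H: 5 × 420 = 2100
  C–O: 1 × 347 = 347
  O–H: 1 × 456 = 456
  O=O: 3 × 516 = 1548
  Σ(broken) = 4812 kJ
Bonds formed (products):
  C=O: 4 × 830 = 3320
  O–H: 6 × 456 = 2736
  Σ(formed) = 6056 kJ
ΔH = Σ(broken) − Σ(formed) = 4812 − 6056 = −1244 kJ

ΔH ≈ −1244 kJ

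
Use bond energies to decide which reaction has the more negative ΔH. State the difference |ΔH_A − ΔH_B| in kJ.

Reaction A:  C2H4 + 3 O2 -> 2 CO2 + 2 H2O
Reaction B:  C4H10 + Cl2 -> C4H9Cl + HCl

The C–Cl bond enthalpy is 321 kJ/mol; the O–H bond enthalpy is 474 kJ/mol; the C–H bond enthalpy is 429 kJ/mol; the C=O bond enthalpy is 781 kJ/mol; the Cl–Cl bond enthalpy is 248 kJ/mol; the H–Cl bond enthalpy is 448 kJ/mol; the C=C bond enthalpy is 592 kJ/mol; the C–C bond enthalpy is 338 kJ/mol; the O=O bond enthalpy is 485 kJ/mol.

Reaction A:
  Bonds broken (reactants):
    C–H: 4 × 429 = 1716
    C=C: 1 × 592 = 592
    O=O: 3 × 485 = 1455
    Σ(broken) = 3763 kJ
  Bonds formed (products):
    C=O: 4 × 781 = 3124
    O–H: 4 × 474 = 1896
    Σ(formed) = 5020 kJ
  ΔH_A = 3763 − 5020 = −1257 kJ
Reaction B:
  Bonds broken (reactants):
    C–C: 3 × 338 = 1014
    C–H: 10 × 429 = 4290
    Cl–Cl: 1 × 248 = 248
    Σ(broken) = 5552 kJ
  Bonds formed (products):
    C–C: 3 × 338 = 1014
    C–Cl: 1 × 321 = 321
    C–H: 9 × 429 = 3861
    H–Cl: 1 × 448 = 448
    Σ(formed) = 5644 kJ
  ΔH_B = 5552 − 5644 = −92 kJ
ΔH_A − ΔH_B = −1165 kJ, so reaction A has the more negative ΔH; |ΔH_A − ΔH_B| = 1165 kJ.

Reaction A, by 1165 kJ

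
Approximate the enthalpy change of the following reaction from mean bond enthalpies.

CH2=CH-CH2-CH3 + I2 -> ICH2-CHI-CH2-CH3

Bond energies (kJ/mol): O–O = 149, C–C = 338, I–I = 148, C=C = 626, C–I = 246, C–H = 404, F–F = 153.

Bonds broken (reactants):
  C–C: 2 × 338 = 676
  C–H: 8 × 404 = 3232
  C=C: 1 × 626 = 626
  I–I: 1 × 148 = 148
  Σ(broken) = 4682 kJ
Bonds formed (products):
  C–C: 3 × 338 = 1014
  C–H: 8 × 404 = 3232
  C–I: 2 × 246 = 492
  Σ(formed) = 4738 kJ
ΔH = Σ(broken) − Σ(formed) = 4682 − 4738 = −56 kJ

ΔH ≈ −56 kJ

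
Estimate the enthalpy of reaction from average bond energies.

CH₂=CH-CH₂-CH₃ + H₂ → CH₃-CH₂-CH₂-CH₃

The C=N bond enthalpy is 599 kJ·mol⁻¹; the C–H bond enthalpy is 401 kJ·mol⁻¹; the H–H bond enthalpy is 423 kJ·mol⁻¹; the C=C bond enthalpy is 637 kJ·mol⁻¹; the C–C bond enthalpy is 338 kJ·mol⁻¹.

Bonds broken (reactants):
  C–C: 2 × 338 = 676
  C–H: 8 × 401 = 3208
  C=C: 1 × 637 = 637
  H–H: 1 × 423 = 423
  Σ(broken) = 4944 kJ
Bonds formed (products):
  C–C: 3 × 338 = 1014
  C–H: 10 × 401 = 4010
  Σ(formed) = 5024 kJ
ΔH = Σ(broken) − Σ(formed) = 4944 − 5024 = −80 kJ

ΔH ≈ −80 kJ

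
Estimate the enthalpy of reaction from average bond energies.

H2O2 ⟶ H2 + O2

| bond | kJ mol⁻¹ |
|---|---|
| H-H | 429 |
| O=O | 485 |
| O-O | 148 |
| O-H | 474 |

Bonds broken (reactants):
  O-H: 2 × 474 = 948
  O-O: 1 × 148 = 148
  Σ(broken) = 1096 kJ
Bonds formed (products):
  H-H: 1 × 429 = 429
  O=O: 1 × 485 = 485
  Σ(formed) = 914 kJ
ΔH = Σ(broken) − Σ(formed) = 1096 − 914 = +182 kJ

ΔH ≈ +182 kJ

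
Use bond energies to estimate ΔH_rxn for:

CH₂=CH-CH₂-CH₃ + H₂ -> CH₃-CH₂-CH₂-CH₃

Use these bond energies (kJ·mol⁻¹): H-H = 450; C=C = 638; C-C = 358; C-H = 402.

Bonds broken (reactants):
  C-C: 2 × 358 = 716
  C-H: 8 × 402 = 3216
  C=C: 1 × 638 = 638
  H-H: 1 × 450 = 450
  Σ(broken) = 5020 kJ
Bonds formed (products):
  C-C: 3 × 358 = 1074
  C-H: 10 × 402 = 4020
  Σ(formed) = 5094 kJ
ΔH = Σ(broken) − Σ(formed) = 5020 − 5094 = −74 kJ

ΔH ≈ −74 kJ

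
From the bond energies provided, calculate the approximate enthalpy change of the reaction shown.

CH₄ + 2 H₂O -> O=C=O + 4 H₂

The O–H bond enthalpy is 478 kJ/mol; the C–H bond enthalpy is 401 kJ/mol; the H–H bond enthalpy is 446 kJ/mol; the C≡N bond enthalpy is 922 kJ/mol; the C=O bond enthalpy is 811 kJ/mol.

Bonds broken (reactants):
  C–H: 4 × 401 = 1604
  O–H: 4 × 478 = 1912
  Σ(broken) = 3516 kJ
Bonds formed (products):
  C=O: 2 × 811 = 1622
  H–H: 4 × 446 = 1784
  Σ(formed) = 3406 kJ
ΔH = Σ(broken) − Σ(formed) = 3516 − 3406 = +110 kJ

ΔH ≈ +110 kJ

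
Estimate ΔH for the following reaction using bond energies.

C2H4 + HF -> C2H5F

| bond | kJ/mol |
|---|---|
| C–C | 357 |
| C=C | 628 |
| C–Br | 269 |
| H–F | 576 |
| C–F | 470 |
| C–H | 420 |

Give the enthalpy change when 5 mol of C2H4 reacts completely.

ΔH = −215 kJ

Bonds broken (reactants):
  C–H: 4 × 420 = 1680
  C=C: 1 × 628 = 628
  H–F: 1 × 576 = 576
  Σ(broken) = 2884 kJ
Bonds formed (products):
  C–C: 1 × 357 = 357
  C–F: 1 × 470 = 470
  C–H: 5 × 420 = 2100
  Σ(formed) = 2927 kJ
ΔH = Σ(broken) − Σ(formed) = 2884 − 2927 = −43 kJ
For 5× the reaction as written: 5 × (−43) = −215 kJ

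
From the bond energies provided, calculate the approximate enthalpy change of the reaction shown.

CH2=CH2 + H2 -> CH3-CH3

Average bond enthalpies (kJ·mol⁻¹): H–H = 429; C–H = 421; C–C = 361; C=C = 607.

Bonds broken (reactants):
  C–H: 4 × 421 = 1684
  C=C: 1 × 607 = 607
  H–H: 1 × 429 = 429
  Σ(broken) = 2720 kJ
Bonds formed (products):
  C–C: 1 × 361 = 361
  C–H: 6 × 421 = 2526
  Σ(formed) = 2887 kJ
ΔH = Σ(broken) − Σ(formed) = 2720 − 2887 = −167 kJ

ΔH ≈ −167 kJ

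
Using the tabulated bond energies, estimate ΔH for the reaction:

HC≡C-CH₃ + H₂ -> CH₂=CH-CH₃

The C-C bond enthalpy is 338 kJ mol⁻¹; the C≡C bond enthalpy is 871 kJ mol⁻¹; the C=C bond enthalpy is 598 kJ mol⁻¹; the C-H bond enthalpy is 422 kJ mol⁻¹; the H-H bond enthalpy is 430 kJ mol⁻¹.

ΔH ≈ −141 kJ

Bonds broken (reactants):
  C≡C: 1 × 871 = 871
  C-C: 1 × 338 = 338
  C-H: 4 × 422 = 1688
  H-H: 1 × 430 = 430
  Σ(broken) = 3327 kJ
Bonds formed (products):
  C-C: 1 × 338 = 338
  C-H: 6 × 422 = 2532
  C=C: 1 × 598 = 598
  Σ(formed) = 3468 kJ
ΔH = Σ(broken) − Σ(formed) = 3327 − 3468 = −141 kJ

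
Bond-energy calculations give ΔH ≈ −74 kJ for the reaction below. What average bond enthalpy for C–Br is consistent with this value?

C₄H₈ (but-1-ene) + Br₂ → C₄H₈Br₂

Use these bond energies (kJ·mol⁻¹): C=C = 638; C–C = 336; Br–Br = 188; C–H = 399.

Let D be the C–Br bond energy.
Σ(broken) = 1×188 + 2×336 + 8×399 + 1×638 = 4690
Σ(formed) = 2×D + 3×336 + 8×399 = 4200 + 2D
ΔH = Σ(broken) − Σ(formed) = (4690) − (4200 + 2D) = +490 − 2D
Setting this equal to −74 kJ gives 2D = 564, so D = 282 kJ/mol.

D(C–Br) ≈ 282 kJ/mol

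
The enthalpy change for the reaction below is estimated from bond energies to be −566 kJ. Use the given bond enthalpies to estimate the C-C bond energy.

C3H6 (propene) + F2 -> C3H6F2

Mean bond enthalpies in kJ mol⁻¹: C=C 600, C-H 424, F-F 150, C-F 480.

Let D be the C-C bond energy.
Σ(broken) = 1×D + 6×424 + 1×600 + 1×150 = 3294 + D
Σ(formed) = 2×D + 2×480 + 6×424 = 3504 + 2D
ΔH = Σ(broken) − Σ(formed) = (3294 + D) − (3504 + 2D) = −210 − D
Setting this equal to −566 kJ gives D = 356 kJ/mol.

D(C-C) ≈ 356 kJ/mol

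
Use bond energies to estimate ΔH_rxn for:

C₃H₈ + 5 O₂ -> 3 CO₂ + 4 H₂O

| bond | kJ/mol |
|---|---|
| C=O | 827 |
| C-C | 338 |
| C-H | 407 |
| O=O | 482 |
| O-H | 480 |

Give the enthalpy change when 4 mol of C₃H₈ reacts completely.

ΔH = −9840 kJ

Bonds broken (reactants):
  C-C: 2 × 338 = 676
  C-H: 8 × 407 = 3256
  O=O: 5 × 482 = 2410
  Σ(broken) = 6342 kJ
Bonds formed (products):
  C=O: 6 × 827 = 4962
  O-H: 8 × 480 = 3840
  Σ(formed) = 8802 kJ
ΔH = Σ(broken) − Σ(formed) = 6342 − 8802 = −2460 kJ
For 4× the reaction as written: 4 × (−2460) = −9840 kJ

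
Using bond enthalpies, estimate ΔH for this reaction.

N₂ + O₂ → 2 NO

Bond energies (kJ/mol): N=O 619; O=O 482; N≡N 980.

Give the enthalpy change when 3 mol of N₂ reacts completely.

Bonds broken (reactants):
  N≡N: 1 × 980 = 980
  O=O: 1 × 482 = 482
  Σ(broken) = 1462 kJ
Bonds formed (products):
  N=O: 2 × 619 = 1238
  Σ(formed) = 1238 kJ
ΔH = Σ(broken) − Σ(formed) = 1462 − 1238 = +224 kJ
For 3× the reaction as written: 3 × (+224) = +672 kJ

ΔH = +672 kJ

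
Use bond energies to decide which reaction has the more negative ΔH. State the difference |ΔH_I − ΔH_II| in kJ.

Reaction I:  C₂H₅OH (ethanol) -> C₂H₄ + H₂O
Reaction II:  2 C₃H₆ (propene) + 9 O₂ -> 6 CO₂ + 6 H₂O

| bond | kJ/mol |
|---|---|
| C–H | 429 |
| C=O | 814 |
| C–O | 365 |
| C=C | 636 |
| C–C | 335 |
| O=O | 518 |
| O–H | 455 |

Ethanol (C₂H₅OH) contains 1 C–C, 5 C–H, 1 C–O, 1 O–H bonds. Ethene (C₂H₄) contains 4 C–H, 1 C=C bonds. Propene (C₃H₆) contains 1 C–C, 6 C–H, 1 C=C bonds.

Reaction I:
  Bonds broken (reactants):
    C–C: 1 × 335 = 335
    C–H: 5 × 429 = 2145
    C–O: 1 × 365 = 365
    O–H: 1 × 455 = 455
    Σ(broken) = 3300 kJ
  Bonds formed (products):
    C–H: 4 × 429 = 1716
    C=C: 1 × 636 = 636
    O–H: 2 × 455 = 910
    Σ(formed) = 3262 kJ
  ΔH_I = 3300 − 3262 = +38 kJ
Reaction II:
  Bonds broken (reactants):
    C–C: 2 × 335 = 670
    C–H: 12 × 429 = 5148
    C=C: 2 × 636 = 1272
    O=O: 9 × 518 = 4662
    Σ(broken) = 11752 kJ
  Bonds formed (products):
    C=O: 12 × 814 = 9768
    O–H: 12 × 455 = 5460
    Σ(formed) = 15228 kJ
  ΔH_II = 11752 − 15228 = −3476 kJ
ΔH_I − ΔH_II = +3514 kJ, so reaction II has the more negative ΔH; |ΔH_I − ΔH_II| = 3514 kJ.

Reaction II, by 3514 kJ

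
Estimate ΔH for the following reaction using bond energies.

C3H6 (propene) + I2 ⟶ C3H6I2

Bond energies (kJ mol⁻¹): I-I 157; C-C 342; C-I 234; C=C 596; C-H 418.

Bonds broken (reactants):
  C-C: 1 × 342 = 342
  C-H: 6 × 418 = 2508
  C=C: 1 × 596 = 596
  I-I: 1 × 157 = 157
  Σ(broken) = 3603 kJ
Bonds formed (products):
  C-C: 2 × 342 = 684
  C-H: 6 × 418 = 2508
  C-I: 2 × 234 = 468
  Σ(formed) = 3660 kJ
ΔH = Σ(broken) − Σ(formed) = 3603 − 3660 = −57 kJ

ΔH ≈ −57 kJ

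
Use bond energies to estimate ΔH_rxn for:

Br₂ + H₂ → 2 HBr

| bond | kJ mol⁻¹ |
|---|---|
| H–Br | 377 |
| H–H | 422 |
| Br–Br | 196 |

Bonds broken (reactants):
  Br–Br: 1 × 196 = 196
  H–H: 1 × 422 = 422
  Σ(broken) = 618 kJ
Bonds formed (products):
  H–Br: 2 × 377 = 754
  Σ(formed) = 754 kJ
ΔH = Σ(broken) − Σ(formed) = 618 − 754 = −136 kJ

ΔH ≈ −136 kJ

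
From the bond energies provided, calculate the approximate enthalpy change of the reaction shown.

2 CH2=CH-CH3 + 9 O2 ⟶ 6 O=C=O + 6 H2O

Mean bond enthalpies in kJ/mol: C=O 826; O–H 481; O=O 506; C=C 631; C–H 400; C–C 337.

ΔH ≈ −4394 kJ

Bonds broken (reactants):
  C–C: 2 × 337 = 674
  C–H: 12 × 400 = 4800
  C=C: 2 × 631 = 1262
  O=O: 9 × 506 = 4554
  Σ(broken) = 11290 kJ
Bonds formed (products):
  C=O: 12 × 826 = 9912
  O–H: 12 × 481 = 5772
  Σ(formed) = 15684 kJ
ΔH = Σ(broken) − Σ(formed) = 11290 − 15684 = −4394 kJ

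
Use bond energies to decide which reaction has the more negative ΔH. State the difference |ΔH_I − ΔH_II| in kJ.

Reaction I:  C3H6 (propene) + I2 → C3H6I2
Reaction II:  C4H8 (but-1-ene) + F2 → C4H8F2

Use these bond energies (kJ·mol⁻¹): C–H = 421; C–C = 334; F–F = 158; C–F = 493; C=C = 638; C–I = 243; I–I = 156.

Reaction II, by 498 kJ

Reaction I:
  Bonds broken (reactants):
    C–C: 1 × 334 = 334
    C–H: 6 × 421 = 2526
    C=C: 1 × 638 = 638
    I–I: 1 × 156 = 156
    Σ(broken) = 3654 kJ
  Bonds formed (products):
    C–C: 2 × 334 = 668
    C–H: 6 × 421 = 2526
    C–I: 2 × 243 = 486
    Σ(formed) = 3680 kJ
  ΔH_I = 3654 − 3680 = −26 kJ
Reaction II:
  Bonds broken (reactants):
    C–C: 2 × 334 = 668
    C–H: 8 × 421 = 3368
    C=C: 1 × 638 = 638
    F–F: 1 × 158 = 158
    Σ(broken) = 4832 kJ
  Bonds formed (products):
    C–C: 3 × 334 = 1002
    C–F: 2 × 493 = 986
    C–H: 8 × 421 = 3368
    Σ(formed) = 5356 kJ
  ΔH_II = 4832 − 5356 = −524 kJ
ΔH_I − ΔH_II = +498 kJ, so reaction II has the more negative ΔH; |ΔH_I − ΔH_II| = 498 kJ.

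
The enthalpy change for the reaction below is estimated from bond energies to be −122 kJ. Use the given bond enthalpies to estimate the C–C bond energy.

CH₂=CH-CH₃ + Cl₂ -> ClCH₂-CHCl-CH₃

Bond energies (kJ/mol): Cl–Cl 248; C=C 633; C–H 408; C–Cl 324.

D(C–C) ≈ 355 kJ/mol

Let D be the C–C bond energy.
Σ(broken) = 1×D + 6×408 + 1×633 + 1×248 = 3329 + D
Σ(formed) = 2×D + 2×324 + 6×408 = 3096 + 2D
ΔH = Σ(broken) − Σ(formed) = (3329 + D) − (3096 + 2D) = +233 − D
Setting this equal to −122 kJ gives D = 355 kJ/mol.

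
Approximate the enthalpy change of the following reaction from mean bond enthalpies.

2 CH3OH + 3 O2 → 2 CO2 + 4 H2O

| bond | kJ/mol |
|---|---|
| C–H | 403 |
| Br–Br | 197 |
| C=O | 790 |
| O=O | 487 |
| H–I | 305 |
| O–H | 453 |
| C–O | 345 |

Bonds broken (reactants):
  C–H: 6 × 403 = 2418
  C–O: 2 × 345 = 690
  O–H: 2 × 453 = 906
  O=O: 3 × 487 = 1461
  Σ(broken) = 5475 kJ
Bonds formed (products):
  C=O: 4 × 790 = 3160
  O–H: 8 × 453 = 3624
  Σ(formed) = 6784 kJ
ΔH = Σ(broken) − Σ(formed) = 5475 − 6784 = −1309 kJ

ΔH ≈ −1309 kJ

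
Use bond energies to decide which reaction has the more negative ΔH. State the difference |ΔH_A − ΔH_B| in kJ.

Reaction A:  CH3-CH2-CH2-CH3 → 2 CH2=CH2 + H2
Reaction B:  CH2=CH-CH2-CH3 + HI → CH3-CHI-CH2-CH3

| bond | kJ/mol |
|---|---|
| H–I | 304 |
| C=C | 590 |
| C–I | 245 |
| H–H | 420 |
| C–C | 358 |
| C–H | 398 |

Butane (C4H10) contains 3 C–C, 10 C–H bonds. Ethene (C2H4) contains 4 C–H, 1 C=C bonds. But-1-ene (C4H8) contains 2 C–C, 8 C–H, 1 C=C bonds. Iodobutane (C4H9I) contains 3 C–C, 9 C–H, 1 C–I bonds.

Reaction A:
  Bonds broken (reactants):
    C–C: 3 × 358 = 1074
    C–H: 10 × 398 = 3980
    Σ(broken) = 5054 kJ
  Bonds formed (products):
    C–H: 8 × 398 = 3184
    C=C: 2 × 590 = 1180
    H–H: 1 × 420 = 420
    Σ(formed) = 4784 kJ
  ΔH_A = 5054 − 4784 = +270 kJ
Reaction B:
  Bonds broken (reactants):
    C–C: 2 × 358 = 716
    C–H: 8 × 398 = 3184
    C=C: 1 × 590 = 590
    H–I: 1 × 304 = 304
    Σ(broken) = 4794 kJ
  Bonds formed (products):
    C–C: 3 × 358 = 1074
    C–H: 9 × 398 = 3582
    C–I: 1 × 245 = 245
    Σ(formed) = 4901 kJ
  ΔH_B = 4794 − 4901 = −107 kJ
ΔH_A − ΔH_B = +377 kJ, so reaction B has the more negative ΔH; |ΔH_A − ΔH_B| = 377 kJ.

Reaction B, by 377 kJ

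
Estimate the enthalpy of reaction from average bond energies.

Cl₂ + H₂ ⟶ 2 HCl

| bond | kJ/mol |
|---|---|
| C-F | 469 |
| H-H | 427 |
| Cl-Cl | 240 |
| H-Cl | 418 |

ΔH ≈ −169 kJ

Bonds broken (reactants):
  Cl-Cl: 1 × 240 = 240
  H-H: 1 × 427 = 427
  Σ(broken) = 667 kJ
Bonds formed (products):
  H-Cl: 2 × 418 = 836
  Σ(formed) = 836 kJ
ΔH = Σ(broken) − Σ(formed) = 667 − 836 = −169 kJ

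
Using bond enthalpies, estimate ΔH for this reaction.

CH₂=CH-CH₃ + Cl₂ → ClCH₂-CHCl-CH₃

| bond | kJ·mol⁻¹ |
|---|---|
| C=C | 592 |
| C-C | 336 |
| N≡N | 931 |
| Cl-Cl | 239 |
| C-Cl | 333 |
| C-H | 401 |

Bonds broken (reactants):
  C-C: 1 × 336 = 336
  C-H: 6 × 401 = 2406
  C=C: 1 × 592 = 592
  Cl-Cl: 1 × 239 = 239
  Σ(broken) = 3573 kJ
Bonds formed (products):
  C-C: 2 × 336 = 672
  C-Cl: 2 × 333 = 666
  C-H: 6 × 401 = 2406
  Σ(formed) = 3744 kJ
ΔH = Σ(broken) − Σ(formed) = 3573 − 3744 = −171 kJ

ΔH ≈ −171 kJ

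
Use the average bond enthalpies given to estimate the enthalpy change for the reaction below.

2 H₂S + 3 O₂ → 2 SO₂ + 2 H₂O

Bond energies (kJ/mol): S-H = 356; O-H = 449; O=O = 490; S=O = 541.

ΔH ≈ −1066 kJ

Bonds broken (reactants):
  O=O: 3 × 490 = 1470
  S-H: 4 × 356 = 1424
  Σ(broken) = 2894 kJ
Bonds formed (products):
  O-H: 4 × 449 = 1796
  S=O: 4 × 541 = 2164
  Σ(formed) = 3960 kJ
ΔH = Σ(broken) − Σ(formed) = 2894 − 3960 = −1066 kJ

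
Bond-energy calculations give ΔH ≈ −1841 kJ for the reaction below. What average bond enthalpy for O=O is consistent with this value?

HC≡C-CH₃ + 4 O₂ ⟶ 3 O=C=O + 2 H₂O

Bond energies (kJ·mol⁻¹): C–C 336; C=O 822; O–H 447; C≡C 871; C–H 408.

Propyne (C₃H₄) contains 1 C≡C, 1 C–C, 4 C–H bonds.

D(O=O) ≈ 510 kJ/mol

Let D be the O=O bond energy.
Σ(broken) = 1×871 + 1×336 + 4×408 + 4×D = 2839 + 4D
Σ(formed) = 6×822 + 4×447 = 6720
ΔH = Σ(broken) − Σ(formed) = (2839 + 4D) − (6720) = −3881 + 4D
Setting this equal to −1841 kJ gives 4D = 2040, so D = 510 kJ/mol.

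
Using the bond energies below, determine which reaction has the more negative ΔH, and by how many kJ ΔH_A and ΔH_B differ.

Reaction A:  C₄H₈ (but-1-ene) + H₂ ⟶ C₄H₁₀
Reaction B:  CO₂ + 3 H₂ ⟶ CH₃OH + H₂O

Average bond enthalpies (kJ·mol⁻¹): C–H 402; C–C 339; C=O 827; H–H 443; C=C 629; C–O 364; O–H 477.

Reaction A:
  Bonds broken (reactants):
    C–C: 2 × 339 = 678
    C–H: 8 × 402 = 3216
    C=C: 1 × 629 = 629
    H–H: 1 × 443 = 443
    Σ(broken) = 4966 kJ
  Bonds formed (products):
    C–C: 3 × 339 = 1017
    C–H: 10 × 402 = 4020
    Σ(formed) = 5037 kJ
  ΔH_A = 4966 − 5037 = −71 kJ
Reaction B:
  Bonds broken (reactants):
    C=O: 2 × 827 = 1654
    H–H: 3 × 443 = 1329
    Σ(broken) = 2983 kJ
  Bonds formed (products):
    C–H: 3 × 402 = 1206
    C–O: 1 × 364 = 364
    O–H: 3 × 477 = 1431
    Σ(formed) = 3001 kJ
  ΔH_B = 2983 − 3001 = −18 kJ
ΔH_A − ΔH_B = −53 kJ, so reaction A has the more negative ΔH; |ΔH_A − ΔH_B| = 53 kJ.

Reaction A, by 53 kJ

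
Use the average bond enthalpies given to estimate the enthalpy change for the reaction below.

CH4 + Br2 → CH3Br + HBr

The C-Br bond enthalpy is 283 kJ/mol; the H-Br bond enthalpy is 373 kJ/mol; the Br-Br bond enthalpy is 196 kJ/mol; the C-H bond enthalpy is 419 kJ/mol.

ΔH ≈ −41 kJ

Bonds broken (reactants):
  Br-Br: 1 × 196 = 196
  C-H: 4 × 419 = 1676
  Σ(broken) = 1872 kJ
Bonds formed (products):
  C-Br: 1 × 283 = 283
  C-H: 3 × 419 = 1257
  H-Br: 1 × 373 = 373
  Σ(formed) = 1913 kJ
ΔH = Σ(broken) − Σ(formed) = 1872 − 1913 = −41 kJ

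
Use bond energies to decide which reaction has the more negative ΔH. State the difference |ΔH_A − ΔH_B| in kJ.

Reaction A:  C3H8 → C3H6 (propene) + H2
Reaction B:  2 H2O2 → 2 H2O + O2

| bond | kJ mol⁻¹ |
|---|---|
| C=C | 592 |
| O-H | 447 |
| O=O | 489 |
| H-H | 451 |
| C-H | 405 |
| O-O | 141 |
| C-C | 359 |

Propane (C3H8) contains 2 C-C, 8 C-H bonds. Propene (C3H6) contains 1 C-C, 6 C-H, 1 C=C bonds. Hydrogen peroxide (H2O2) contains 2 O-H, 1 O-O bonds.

Reaction B, by 333 kJ

Reaction A:
  Bonds broken (reactants):
    C-C: 2 × 359 = 718
    C-H: 8 × 405 = 3240
    Σ(broken) = 3958 kJ
  Bonds formed (products):
    C-C: 1 × 359 = 359
    C-H: 6 × 405 = 2430
    C=C: 1 × 592 = 592
    H-H: 1 × 451 = 451
    Σ(formed) = 3832 kJ
  ΔH_A = 3958 − 3832 = +126 kJ
Reaction B:
  Bonds broken (reactants):
    O-H: 4 × 447 = 1788
    O-O: 2 × 141 = 282
    Σ(broken) = 2070 kJ
  Bonds formed (products):
    O-H: 4 × 447 = 1788
    O=O: 1 × 489 = 489
    Σ(formed) = 2277 kJ
  ΔH_B = 2070 − 2277 = −207 kJ
ΔH_A − ΔH_B = +333 kJ, so reaction B has the more negative ΔH; |ΔH_A − ΔH_B| = 333 kJ.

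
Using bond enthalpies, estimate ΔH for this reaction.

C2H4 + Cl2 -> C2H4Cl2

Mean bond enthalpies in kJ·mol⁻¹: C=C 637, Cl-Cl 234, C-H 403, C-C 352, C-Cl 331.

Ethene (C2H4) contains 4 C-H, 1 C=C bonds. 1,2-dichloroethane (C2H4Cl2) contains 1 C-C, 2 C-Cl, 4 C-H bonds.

Bonds broken (reactants):
  C-H: 4 × 403 = 1612
  C=C: 1 × 637 = 637
  Cl-Cl: 1 × 234 = 234
  Σ(broken) = 2483 kJ
Bonds formed (products):
  C-C: 1 × 352 = 352
  C-Cl: 2 × 331 = 662
  C-H: 4 × 403 = 1612
  Σ(formed) = 2626 kJ
ΔH = Σ(broken) − Σ(formed) = 2483 − 2626 = −143 kJ

ΔH ≈ −143 kJ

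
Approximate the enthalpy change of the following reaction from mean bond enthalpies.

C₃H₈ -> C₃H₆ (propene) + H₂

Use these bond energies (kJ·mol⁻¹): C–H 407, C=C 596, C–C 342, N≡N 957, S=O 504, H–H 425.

Bonds broken (reactants):
  C–C: 2 × 342 = 684
  C–H: 8 × 407 = 3256
  Σ(broken) = 3940 kJ
Bonds formed (products):
  C–C: 1 × 342 = 342
  C–H: 6 × 407 = 2442
  C=C: 1 × 596 = 596
  H–H: 1 × 425 = 425
  Σ(formed) = 3805 kJ
ΔH = Σ(broken) − Σ(formed) = 3940 − 3805 = +135 kJ

ΔH ≈ +135 kJ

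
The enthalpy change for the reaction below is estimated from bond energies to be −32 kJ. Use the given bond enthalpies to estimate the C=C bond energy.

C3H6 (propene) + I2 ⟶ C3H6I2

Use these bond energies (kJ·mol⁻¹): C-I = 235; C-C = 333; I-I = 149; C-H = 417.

D(C=C) ≈ 622 kJ/mol

Let D be the C=C bond energy.
Σ(broken) = 1×333 + 6×417 + 1×D + 1×149 = 2984 + D
Σ(formed) = 2×333 + 6×417 + 2×235 = 3638
ΔH = Σ(broken) − Σ(formed) = (2984 + D) − (3638) = −654 + D
Setting this equal to −32 kJ gives D = 622 kJ/mol.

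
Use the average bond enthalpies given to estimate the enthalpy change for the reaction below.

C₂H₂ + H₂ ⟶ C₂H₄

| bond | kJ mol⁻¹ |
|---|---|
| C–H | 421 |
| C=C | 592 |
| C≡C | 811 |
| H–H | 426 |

Bonds broken (reactants):
  C≡C: 1 × 811 = 811
  C–H: 2 × 421 = 842
  H–H: 1 × 426 = 426
  Σ(broken) = 2079 kJ
Bonds formed (products):
  C–H: 4 × 421 = 1684
  C=C: 1 × 592 = 592
  Σ(formed) = 2276 kJ
ΔH = Σ(broken) − Σ(formed) = 2079 − 2276 = −197 kJ

ΔH ≈ −197 kJ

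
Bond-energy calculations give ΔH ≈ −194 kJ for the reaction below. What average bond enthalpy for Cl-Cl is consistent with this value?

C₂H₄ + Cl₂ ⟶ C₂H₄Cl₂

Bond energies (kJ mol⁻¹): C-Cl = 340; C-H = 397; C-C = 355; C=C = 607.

D(Cl-Cl) ≈ 234 kJ/mol

Let D be the Cl-Cl bond energy.
Σ(broken) = 4×397 + 1×607 + 1×D = 2195 + D
Σ(formed) = 1×355 + 2×340 + 4×397 = 2623
ΔH = Σ(broken) − Σ(formed) = (2195 + D) − (2623) = −428 + D
Setting this equal to −194 kJ gives D = 234 kJ/mol.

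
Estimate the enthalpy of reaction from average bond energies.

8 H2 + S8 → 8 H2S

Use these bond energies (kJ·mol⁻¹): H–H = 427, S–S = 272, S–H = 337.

ΔH ≈ +200 kJ

Bonds broken (reactants):
  H–H: 8 × 427 = 3416
  S–S: 8 × 272 = 2176
  Σ(broken) = 5592 kJ
Bonds formed (products):
  S–H: 16 × 337 = 5392
  Σ(formed) = 5392 kJ
ΔH = Σ(broken) − Σ(formed) = 5592 − 5392 = +200 kJ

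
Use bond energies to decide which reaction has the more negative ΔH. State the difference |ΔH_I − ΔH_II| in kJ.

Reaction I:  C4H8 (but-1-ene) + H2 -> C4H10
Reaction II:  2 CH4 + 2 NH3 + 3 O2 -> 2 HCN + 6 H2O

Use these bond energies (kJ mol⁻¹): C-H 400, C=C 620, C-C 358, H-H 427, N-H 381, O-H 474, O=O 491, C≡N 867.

Reaction I:
  Bonds broken (reactants):
    C-C: 2 × 358 = 716
    C-H: 8 × 400 = 3200
    C=C: 1 × 620 = 620
    H-H: 1 × 427 = 427
    Σ(broken) = 4963 kJ
  Bonds formed (products):
    C-C: 3 × 358 = 1074
    C-H: 10 × 400 = 4000
    Σ(formed) = 5074 kJ
  ΔH_I = 4963 − 5074 = −111 kJ
Reaction II:
  Bonds broken (reactants):
    C-H: 8 × 400 = 3200
    N-H: 6 × 381 = 2286
    O=O: 3 × 491 = 1473
    Σ(broken) = 6959 kJ
  Bonds formed (products):
    C≡N: 2 × 867 = 1734
    C-H: 2 × 400 = 800
    O-H: 12 × 474 = 5688
    Σ(formed) = 8222 kJ
  ΔH_II = 6959 − 8222 = −1263 kJ
ΔH_I − ΔH_II = +1152 kJ, so reaction II has the more negative ΔH; |ΔH_I − ΔH_II| = 1152 kJ.

Reaction II, by 1152 kJ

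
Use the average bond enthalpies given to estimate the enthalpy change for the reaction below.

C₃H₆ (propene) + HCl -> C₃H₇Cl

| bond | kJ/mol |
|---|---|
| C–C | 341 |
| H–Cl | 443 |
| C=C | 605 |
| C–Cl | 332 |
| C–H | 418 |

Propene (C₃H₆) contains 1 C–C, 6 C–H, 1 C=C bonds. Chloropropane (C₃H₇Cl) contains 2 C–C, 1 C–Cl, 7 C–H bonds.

ΔH ≈ −43 kJ

Bonds broken (reactants):
  C–C: 1 × 341 = 341
  C–H: 6 × 418 = 2508
  C=C: 1 × 605 = 605
  H–Cl: 1 × 443 = 443
  Σ(broken) = 3897 kJ
Bonds formed (products):
  C–C: 2 × 341 = 682
  C–Cl: 1 × 332 = 332
  C–H: 7 × 418 = 2926
  Σ(formed) = 3940 kJ
ΔH = Σ(broken) − Σ(formed) = 3897 − 3940 = −43 kJ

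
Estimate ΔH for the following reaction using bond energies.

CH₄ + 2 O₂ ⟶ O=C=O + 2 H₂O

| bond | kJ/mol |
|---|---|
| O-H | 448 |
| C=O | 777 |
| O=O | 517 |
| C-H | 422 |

Bonds broken (reactants):
  C-H: 4 × 422 = 1688
  O=O: 2 × 517 = 1034
  Σ(broken) = 2722 kJ
Bonds formed (products):
  C=O: 2 × 777 = 1554
  O-H: 4 × 448 = 1792
  Σ(formed) = 3346 kJ
ΔH = Σ(broken) − Σ(formed) = 2722 − 3346 = −624 kJ

ΔH ≈ −624 kJ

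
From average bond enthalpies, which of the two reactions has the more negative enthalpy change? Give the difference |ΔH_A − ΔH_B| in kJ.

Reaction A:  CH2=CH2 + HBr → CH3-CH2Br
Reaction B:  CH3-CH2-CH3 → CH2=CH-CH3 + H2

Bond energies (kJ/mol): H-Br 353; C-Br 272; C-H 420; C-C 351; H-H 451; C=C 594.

Reaction A:
  Bonds broken (reactants):
    C-H: 4 × 420 = 1680
    C=C: 1 × 594 = 594
    H-Br: 1 × 353 = 353
    Σ(broken) = 2627 kJ
  Bonds formed (products):
    C-Br: 1 × 272 = 272
    C-C: 1 × 351 = 351
    C-H: 5 × 420 = 2100
    Σ(formed) = 2723 kJ
  ΔH_A = 2627 − 2723 = −96 kJ
Reaction B:
  Bonds broken (reactants):
    C-C: 2 × 351 = 702
    C-H: 8 × 420 = 3360
    Σ(broken) = 4062 kJ
  Bonds formed (products):
    C-C: 1 × 351 = 351
    C-H: 6 × 420 = 2520
    C=C: 1 × 594 = 594
    H-H: 1 × 451 = 451
    Σ(formed) = 3916 kJ
  ΔH_B = 4062 − 3916 = +146 kJ
ΔH_A − ΔH_B = −242 kJ, so reaction A has the more negative ΔH; |ΔH_A − ΔH_B| = 242 kJ.

Reaction A, by 242 kJ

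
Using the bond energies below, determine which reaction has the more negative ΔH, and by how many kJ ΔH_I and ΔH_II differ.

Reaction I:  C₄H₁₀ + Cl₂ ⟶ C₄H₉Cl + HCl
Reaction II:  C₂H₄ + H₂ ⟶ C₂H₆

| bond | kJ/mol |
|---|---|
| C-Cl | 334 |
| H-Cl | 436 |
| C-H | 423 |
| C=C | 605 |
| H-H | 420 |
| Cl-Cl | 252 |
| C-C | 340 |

Reaction I:
  Bonds broken (reactants):
    C-C: 3 × 340 = 1020
    C-H: 10 × 423 = 4230
    Cl-Cl: 1 × 252 = 252
    Σ(broken) = 5502 kJ
  Bonds formed (products):
    C-C: 3 × 340 = 1020
    C-Cl: 1 × 334 = 334
    C-H: 9 × 423 = 3807
    H-Cl: 1 × 436 = 436
    Σ(formed) = 5597 kJ
  ΔH_I = 5502 − 5597 = −95 kJ
Reaction II:
  Bonds broken (reactants):
    C-H: 4 × 423 = 1692
    C=C: 1 × 605 = 605
    H-H: 1 × 420 = 420
    Σ(broken) = 2717 kJ
  Bonds formed (products):
    C-C: 1 × 340 = 340
    C-H: 6 × 423 = 2538
    Σ(formed) = 2878 kJ
  ΔH_II = 2717 − 2878 = −161 kJ
ΔH_I − ΔH_II = +66 kJ, so reaction II has the more negative ΔH; |ΔH_I − ΔH_II| = 66 kJ.

Reaction II, by 66 kJ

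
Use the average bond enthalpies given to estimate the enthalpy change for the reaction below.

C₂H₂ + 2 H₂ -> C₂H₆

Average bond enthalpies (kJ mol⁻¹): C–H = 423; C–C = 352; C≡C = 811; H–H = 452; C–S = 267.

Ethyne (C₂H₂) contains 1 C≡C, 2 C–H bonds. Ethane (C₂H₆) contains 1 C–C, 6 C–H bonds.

Bonds broken (reactants):
  C≡C: 1 × 811 = 811
  C–H: 2 × 423 = 846
  H–H: 2 × 452 = 904
  Σ(broken) = 2561 kJ
Bonds formed (products):
  C–C: 1 × 352 = 352
  C–H: 6 × 423 = 2538
  Σ(formed) = 2890 kJ
ΔH = Σ(broken) − Σ(formed) = 2561 − 2890 = −329 kJ

ΔH ≈ −329 kJ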